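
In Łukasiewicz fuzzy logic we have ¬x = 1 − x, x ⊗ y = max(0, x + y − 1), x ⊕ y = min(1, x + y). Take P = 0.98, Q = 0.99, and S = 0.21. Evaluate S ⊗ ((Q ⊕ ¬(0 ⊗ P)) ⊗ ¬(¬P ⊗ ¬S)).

0 ⊗ P = max(0, 0.00 + 0.98 − 1) = max(0, -0.02) = 0.00
¬(0 ⊗ P) = 1 − 0.00 = 1.00
Q ⊕ ¬(0 ⊗ P) = min(1, 0.99 + 1.00) = min(1, 1.99) = 1.00
¬P = 1 − 0.98 = 0.02
¬S = 1 − 0.21 = 0.79
¬P ⊗ ¬S = max(0, 0.02 + 0.79 − 1) = max(0, -0.19) = 0.00
¬(¬P ⊗ ¬S) = 1 − 0.00 = 1.00
(Q ⊕ ¬(0 ⊗ P)) ⊗ ¬(¬P ⊗ ¬S) = max(0, 1.00 + 1.00 − 1) = max(0, 1.00) = 1.00
S ⊗ ((Q ⊕ ¬(0 ⊗ P)) ⊗ ¬(¬P ⊗ ¬S)) = max(0, 0.21 + 1.00 − 1) = max(0, 0.21) = 0.21

0.21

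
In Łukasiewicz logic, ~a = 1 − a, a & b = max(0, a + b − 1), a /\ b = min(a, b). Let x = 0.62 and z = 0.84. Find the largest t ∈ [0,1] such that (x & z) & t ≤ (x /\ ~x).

0.92

x & z = max(0, 0.62 + 0.84 − 1) = max(0, 0.46) = 0.46
So the left factor is x & z = 0.46.
~x = 1 − 0.62 = 0.38
x /\ ~x = min(0.62, 0.38) = 0.38
So the right-hand bound is x /\ ~x = 0.38.
The residuum of the Łukasiewicz t-norm gives the supremum: min(1, 1 − 0.46 + 0.38).
1 − 0.46 + 0.38 = 0.92, so t = min(1, 0.92) = 0.92.
Check: 0.46 & 0.92 = max(0, 0.38) = 0.38 ≤ 0.38.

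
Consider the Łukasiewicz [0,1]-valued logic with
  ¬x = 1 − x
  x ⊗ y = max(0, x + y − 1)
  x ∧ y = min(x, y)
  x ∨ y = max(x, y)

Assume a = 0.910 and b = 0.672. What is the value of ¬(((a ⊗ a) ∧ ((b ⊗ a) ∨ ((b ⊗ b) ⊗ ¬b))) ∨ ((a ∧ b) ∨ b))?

0.328

a ⊗ a = max(0, 0.910 + 0.910 − 1) = max(0, 0.820) = 0.820
b ⊗ a = max(0, 0.672 + 0.910 − 1) = max(0, 0.582) = 0.582
b ⊗ b = max(0, 0.672 + 0.672 − 1) = max(0, 0.344) = 0.344
¬b = 1 − 0.672 = 0.328
(b ⊗ b) ⊗ ¬b = max(0, 0.344 + 0.328 − 1) = max(0, -0.328) = 0.000
(b ⊗ a) ∨ ((b ⊗ b) ⊗ ¬b) = max(0.582, 0.000) = 0.582
(a ⊗ a) ∧ ((b ⊗ a) ∨ ((b ⊗ b) ⊗ ¬b)) = min(0.820, 0.582) = 0.582
a ∧ b = min(0.910, 0.672) = 0.672
(a ∧ b) ∨ b = max(0.672, 0.672) = 0.672
((a ⊗ a) ∧ ((b ⊗ a) ∨ ((b ⊗ b) ⊗ ¬b))) ∨ ((a ∧ b) ∨ b) = max(0.582, 0.672) = 0.672
¬(((a ⊗ a) ∧ ((b ⊗ a) ∨ ((b ⊗ b) ⊗ ¬b))) ∨ ((a ∧ b) ∨ b)) = 1 − 0.672 = 0.328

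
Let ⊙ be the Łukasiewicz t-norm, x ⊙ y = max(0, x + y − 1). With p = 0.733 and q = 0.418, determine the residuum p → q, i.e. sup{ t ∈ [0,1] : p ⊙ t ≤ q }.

0.685

The residuum of the Łukasiewicz t-norm gives the supremum: min(1, 1 − 0.733 + 0.418).
1 − 0.733 + 0.418 = 0.685, so t = min(1, 0.685) = 0.685.
Check: 0.733 ⊙ 0.685 = max(0, 0.418) = 0.418 ≤ 0.418.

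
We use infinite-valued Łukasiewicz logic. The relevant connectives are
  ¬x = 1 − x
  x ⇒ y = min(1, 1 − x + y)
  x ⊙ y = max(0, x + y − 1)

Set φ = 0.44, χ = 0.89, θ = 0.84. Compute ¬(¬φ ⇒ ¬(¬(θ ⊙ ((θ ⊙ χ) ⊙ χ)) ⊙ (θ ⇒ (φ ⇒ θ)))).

¬φ = 1 − 0.44 = 0.56
θ ⊙ χ = max(0, 0.84 + 0.89 − 1) = max(0, 0.73) = 0.73
(θ ⊙ χ) ⊙ χ = max(0, 0.73 + 0.89 − 1) = max(0, 0.62) = 0.62
θ ⊙ ((θ ⊙ χ) ⊙ χ) = max(0, 0.84 + 0.62 − 1) = max(0, 0.46) = 0.46
¬(θ ⊙ ((θ ⊙ χ) ⊙ χ)) = 1 − 0.46 = 0.54
φ ⇒ θ = min(1, 1 − 0.44 + 0.84) = min(1, 1.40) = 1.00
θ ⇒ (φ ⇒ θ) = min(1, 1 − 0.84 + 1.00) = min(1, 1.16) = 1.00
¬(θ ⊙ ((θ ⊙ χ) ⊙ χ)) ⊙ (θ ⇒ (φ ⇒ θ)) = max(0, 0.54 + 1.00 − 1) = max(0, 0.54) = 0.54
¬(¬(θ ⊙ ((θ ⊙ χ) ⊙ χ)) ⊙ (θ ⇒ (φ ⇒ θ))) = 1 − 0.54 = 0.46
¬φ ⇒ ¬(¬(θ ⊙ ((θ ⊙ χ) ⊙ χ)) ⊙ (θ ⇒ (φ ⇒ θ))) = min(1, 1 − 0.56 + 0.46) = min(1, 0.90) = 0.90
¬(¬φ ⇒ ¬(¬(θ ⊙ ((θ ⊙ χ) ⊙ χ)) ⊙ (θ ⇒ (φ ⇒ θ)))) = 1 − 0.90 = 0.10

0.10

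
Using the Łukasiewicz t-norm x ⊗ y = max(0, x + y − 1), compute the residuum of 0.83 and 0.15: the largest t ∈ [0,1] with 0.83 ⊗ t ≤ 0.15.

0.32

The residuum of the Łukasiewicz t-norm gives the supremum: min(1, 1 − 0.83 + 0.15).
1 − 0.83 + 0.15 = 0.32, so t = min(1, 0.32) = 0.32.
Check: 0.83 ⊗ 0.32 = max(0, 0.15) = 0.15 ≤ 0.15.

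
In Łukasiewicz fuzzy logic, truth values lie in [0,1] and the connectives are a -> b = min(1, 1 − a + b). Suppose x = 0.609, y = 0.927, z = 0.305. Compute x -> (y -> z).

0.769

y -> z = min(1, 1 − 0.927 + 0.305) = min(1, 0.378) = 0.378
x -> (y -> z) = min(1, 1 − 0.609 + 0.378) = min(1, 0.769) = 0.769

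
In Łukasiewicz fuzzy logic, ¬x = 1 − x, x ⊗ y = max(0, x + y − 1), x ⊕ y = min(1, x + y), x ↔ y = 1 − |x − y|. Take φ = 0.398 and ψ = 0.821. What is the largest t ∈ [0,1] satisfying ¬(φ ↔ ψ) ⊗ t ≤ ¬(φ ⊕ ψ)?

φ ↔ ψ = 1 − |0.398 − 0.821| = 1 − 0.423 = 0.577
¬(φ ↔ ψ) = 1 − 0.577 = 0.423
So the left factor is ¬(φ ↔ ψ) = 0.423.
φ ⊕ ψ = min(1, 0.398 + 0.821) = min(1, 1.219) = 1.000
¬(φ ⊕ ψ) = 1 − 1.000 = 0.000
So the right-hand bound is ¬(φ ⊕ ψ) = 0.000.
The residuum of the Łukasiewicz t-norm gives the supremum: min(1, 1 − 0.423 + 0.000).
1 − 0.423 + 0.000 = 0.577, so t = min(1, 0.577) = 0.577.
Check: 0.423 ⊗ 0.577 = max(0, 0.000) = 0.000 ≤ 0.000.

0.577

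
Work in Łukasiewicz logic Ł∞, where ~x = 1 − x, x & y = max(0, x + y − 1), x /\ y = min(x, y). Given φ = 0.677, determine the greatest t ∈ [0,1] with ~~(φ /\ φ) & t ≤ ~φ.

0.646

φ /\ φ = min(0.677, 0.677) = 0.677
~(φ /\ φ) = 1 − 0.677 = 0.323
~~(φ /\ φ) = 1 − 0.323 = 0.677
So the left factor is ~~(φ /\ φ) = 0.677.
~φ = 1 − 0.677 = 0.323
So the right-hand bound is ~φ = 0.323.
The residuum of the Łukasiewicz t-norm gives the supremum: min(1, 1 − 0.677 + 0.323).
1 − 0.677 + 0.323 = 0.646, so t = min(1, 0.646) = 0.646.
Check: 0.677 & 0.646 = max(0, 0.323) = 0.323 ≤ 0.323.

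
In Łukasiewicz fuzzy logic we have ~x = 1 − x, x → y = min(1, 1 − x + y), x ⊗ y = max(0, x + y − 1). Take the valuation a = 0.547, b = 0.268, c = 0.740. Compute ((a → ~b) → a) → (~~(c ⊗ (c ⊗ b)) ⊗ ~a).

~b = 1 − 0.268 = 0.732
a → ~b = min(1, 1 − 0.547 + 0.732) = min(1, 1.185) = 1.000
(a → ~b) → a = min(1, 1 − 1.000 + 0.547) = min(1, 0.547) = 0.547
c ⊗ b = max(0, 0.740 + 0.268 − 1) = max(0, 0.008) = 0.008
c ⊗ (c ⊗ b) = max(0, 0.740 + 0.008 − 1) = max(0, -0.252) = 0.000
~(c ⊗ (c ⊗ b)) = 1 − 0.000 = 1.000
~~(c ⊗ (c ⊗ b)) = 1 − 1.000 = 0.000
~a = 1 − 0.547 = 0.453
~~(c ⊗ (c ⊗ b)) ⊗ ~a = max(0, 0.000 + 0.453 − 1) = max(0, -0.547) = 0.000
((a → ~b) → a) → (~~(c ⊗ (c ⊗ b)) ⊗ ~a) = min(1, 1 − 0.547 + 0.000) = min(1, 0.453) = 0.453

0.453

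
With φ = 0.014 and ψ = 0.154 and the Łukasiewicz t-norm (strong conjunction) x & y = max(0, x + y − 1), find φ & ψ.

0.000

φ & ψ = max(0, 0.014 + 0.154 − 1) = max(0, -0.832) = 0.000
For comparison, the Gödel (minimum) t-norm min(x, y) would give 0.014.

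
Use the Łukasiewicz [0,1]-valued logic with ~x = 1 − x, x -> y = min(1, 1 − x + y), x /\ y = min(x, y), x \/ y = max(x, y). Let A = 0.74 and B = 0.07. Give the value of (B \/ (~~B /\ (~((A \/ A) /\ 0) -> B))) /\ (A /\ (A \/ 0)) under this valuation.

~B = 1 − 0.07 = 0.93
~~B = 1 − 0.93 = 0.07
A \/ A = max(0.74, 0.74) = 0.74
(A \/ A) /\ 0 = min(0.74, 0.00) = 0.00
~((A \/ A) /\ 0) = 1 − 0.00 = 1.00
~((A \/ A) /\ 0) -> B = min(1, 1 − 1.00 + 0.07) = min(1, 0.07) = 0.07
~~B /\ (~((A \/ A) /\ 0) -> B) = min(0.07, 0.07) = 0.07
B \/ (~~B /\ (~((A \/ A) /\ 0) -> B)) = max(0.07, 0.07) = 0.07
A \/ 0 = max(0.74, 0.00) = 0.74
A /\ (A \/ 0) = min(0.74, 0.74) = 0.74
(B \/ (~~B /\ (~((A \/ A) /\ 0) -> B))) /\ (A /\ (A \/ 0)) = min(0.07, 0.74) = 0.07

0.07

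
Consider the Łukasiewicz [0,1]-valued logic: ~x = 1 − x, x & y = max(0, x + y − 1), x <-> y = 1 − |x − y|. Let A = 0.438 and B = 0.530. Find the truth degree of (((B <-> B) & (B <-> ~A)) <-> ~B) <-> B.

0.972

B <-> B = 1 − |0.530 − 0.530| = 1 − 0.000 = 1.000
~A = 1 − 0.438 = 0.562
B <-> ~A = 1 − |0.530 − 0.562| = 1 − 0.032 = 0.968
(B <-> B) & (B <-> ~A) = max(0, 1.000 + 0.968 − 1) = max(0, 0.968) = 0.968
~B = 1 − 0.530 = 0.470
((B <-> B) & (B <-> ~A)) <-> ~B = 1 − |0.968 − 0.470| = 1 − 0.498 = 0.502
(((B <-> B) & (B <-> ~A)) <-> ~B) <-> B = 1 − |0.502 − 0.530| = 1 − 0.028 = 0.972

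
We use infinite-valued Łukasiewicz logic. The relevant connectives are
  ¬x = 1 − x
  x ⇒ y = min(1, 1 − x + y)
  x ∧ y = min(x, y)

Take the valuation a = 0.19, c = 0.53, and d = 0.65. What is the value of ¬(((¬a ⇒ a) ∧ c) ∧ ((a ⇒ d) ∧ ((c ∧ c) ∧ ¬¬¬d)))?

0.65

¬a = 1 − 0.19 = 0.81
¬a ⇒ a = min(1, 1 − 0.81 + 0.19) = min(1, 0.38) = 0.38
(¬a ⇒ a) ∧ c = min(0.38, 0.53) = 0.38
a ⇒ d = min(1, 1 − 0.19 + 0.65) = min(1, 1.46) = 1.00
c ∧ c = min(0.53, 0.53) = 0.53
¬d = 1 − 0.65 = 0.35
¬¬d = 1 − 0.35 = 0.65
¬¬¬d = 1 − 0.65 = 0.35
(c ∧ c) ∧ ¬¬¬d = min(0.53, 0.35) = 0.35
(a ⇒ d) ∧ ((c ∧ c) ∧ ¬¬¬d) = min(1.00, 0.35) = 0.35
((¬a ⇒ a) ∧ c) ∧ ((a ⇒ d) ∧ ((c ∧ c) ∧ ¬¬¬d)) = min(0.38, 0.35) = 0.35
¬(((¬a ⇒ a) ∧ c) ∧ ((a ⇒ d) ∧ ((c ∧ c) ∧ ¬¬¬d))) = 1 − 0.35 = 0.65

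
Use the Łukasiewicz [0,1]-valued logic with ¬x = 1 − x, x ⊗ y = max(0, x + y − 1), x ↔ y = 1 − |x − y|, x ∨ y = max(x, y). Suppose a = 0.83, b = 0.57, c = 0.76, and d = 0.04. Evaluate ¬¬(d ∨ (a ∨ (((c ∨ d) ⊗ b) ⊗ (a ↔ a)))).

c ∨ d = max(0.76, 0.04) = 0.76
(c ∨ d) ⊗ b = max(0, 0.76 + 0.57 − 1) = max(0, 0.33) = 0.33
a ↔ a = 1 − |0.83 − 0.83| = 1 − 0.00 = 1.00
((c ∨ d) ⊗ b) ⊗ (a ↔ a) = max(0, 0.33 + 1.00 − 1) = max(0, 0.33) = 0.33
a ∨ (((c ∨ d) ⊗ b) ⊗ (a ↔ a)) = max(0.83, 0.33) = 0.83
d ∨ (a ∨ (((c ∨ d) ⊗ b) ⊗ (a ↔ a))) = max(0.04, 0.83) = 0.83
¬(d ∨ (a ∨ (((c ∨ d) ⊗ b) ⊗ (a ↔ a)))) = 1 − 0.83 = 0.17
¬¬(d ∨ (a ∨ (((c ∨ d) ⊗ b) ⊗ (a ↔ a)))) = 1 − 0.17 = 0.83

0.83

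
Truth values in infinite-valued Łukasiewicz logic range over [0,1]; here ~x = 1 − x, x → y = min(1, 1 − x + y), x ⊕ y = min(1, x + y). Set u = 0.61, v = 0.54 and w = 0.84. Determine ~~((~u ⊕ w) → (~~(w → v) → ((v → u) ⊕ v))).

~u = 1 − 0.61 = 0.39
~u ⊕ w = min(1, 0.39 + 0.84) = min(1, 1.23) = 1.00
w → v = min(1, 1 − 0.84 + 0.54) = min(1, 0.70) = 0.70
~(w → v) = 1 − 0.70 = 0.30
~~(w → v) = 1 − 0.30 = 0.70
v → u = min(1, 1 − 0.54 + 0.61) = min(1, 1.07) = 1.00
(v → u) ⊕ v = min(1, 1.00 + 0.54) = min(1, 1.54) = 1.00
~~(w → v) → ((v → u) ⊕ v) = min(1, 1 − 0.70 + 1.00) = min(1, 1.30) = 1.00
(~u ⊕ w) → (~~(w → v) → ((v → u) ⊕ v)) = min(1, 1 − 1.00 + 1.00) = min(1, 1.00) = 1.00
~((~u ⊕ w) → (~~(w → v) → ((v → u) ⊕ v))) = 1 − 1.00 = 0.00
~~((~u ⊕ w) → (~~(w → v) → ((v → u) ⊕ v))) = 1 − 0.00 = 1.00

1.00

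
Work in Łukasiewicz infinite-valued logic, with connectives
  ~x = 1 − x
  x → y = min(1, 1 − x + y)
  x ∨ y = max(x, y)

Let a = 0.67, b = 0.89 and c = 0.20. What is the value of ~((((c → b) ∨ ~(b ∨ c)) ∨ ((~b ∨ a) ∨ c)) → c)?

c → b = min(1, 1 − 0.20 + 0.89) = min(1, 1.69) = 1.00
b ∨ c = max(0.89, 0.20) = 0.89
~(b ∨ c) = 1 − 0.89 = 0.11
(c → b) ∨ ~(b ∨ c) = max(1.00, 0.11) = 1.00
~b = 1 − 0.89 = 0.11
~b ∨ a = max(0.11, 0.67) = 0.67
(~b ∨ a) ∨ c = max(0.67, 0.20) = 0.67
((c → b) ∨ ~(b ∨ c)) ∨ ((~b ∨ a) ∨ c) = max(1.00, 0.67) = 1.00
(((c → b) ∨ ~(b ∨ c)) ∨ ((~b ∨ a) ∨ c)) → c = min(1, 1 − 1.00 + 0.20) = min(1, 0.20) = 0.20
~((((c → b) ∨ ~(b ∨ c)) ∨ ((~b ∨ a) ∨ c)) → c) = 1 − 0.20 = 0.80

0.80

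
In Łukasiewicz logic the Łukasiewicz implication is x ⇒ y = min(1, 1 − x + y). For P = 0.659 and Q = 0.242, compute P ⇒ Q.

0.583

P ⇒ Q = min(1, 1 − 0.659 + 0.242) = min(1, 0.583) = 0.583
For comparison, the Gödel implication (1 if x ≤ y else y) would give 0.242.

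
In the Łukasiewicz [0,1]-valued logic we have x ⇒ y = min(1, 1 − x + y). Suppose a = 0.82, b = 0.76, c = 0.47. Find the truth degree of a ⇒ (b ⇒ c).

b ⇒ c = min(1, 1 − 0.76 + 0.47) = min(1, 0.71) = 0.71
a ⇒ (b ⇒ c) = min(1, 1 − 0.82 + 0.71) = min(1, 0.89) = 0.89

0.89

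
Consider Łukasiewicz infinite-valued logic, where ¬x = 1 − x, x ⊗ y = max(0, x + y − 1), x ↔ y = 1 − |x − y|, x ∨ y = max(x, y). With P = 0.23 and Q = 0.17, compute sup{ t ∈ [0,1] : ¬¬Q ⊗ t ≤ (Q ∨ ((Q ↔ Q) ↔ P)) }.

1.00

¬Q = 1 − 0.17 = 0.83
¬¬Q = 1 − 0.83 = 0.17
So the left factor is ¬¬Q = 0.17.
Q ↔ Q = 1 − |0.17 − 0.17| = 1 − 0.00 = 1.00
(Q ↔ Q) ↔ P = 1 − |1.00 − 0.23| = 1 − 0.77 = 0.23
Q ∨ ((Q ↔ Q) ↔ P) = max(0.17, 0.23) = 0.23
So the right-hand bound is Q ∨ ((Q ↔ Q) ↔ P) = 0.23.
The residuum of the Łukasiewicz t-norm gives the supremum: min(1, 1 − 0.17 + 0.23).
1 − 0.17 + 0.23 = 1.06, so t = min(1, 1.06) = 1.00.
Check: 0.17 ⊗ 1.00 = max(0, 0.17) = 0.17 ≤ 0.23.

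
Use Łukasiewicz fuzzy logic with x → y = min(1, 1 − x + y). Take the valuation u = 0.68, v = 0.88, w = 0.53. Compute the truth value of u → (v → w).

v → w = min(1, 1 − 0.88 + 0.53) = min(1, 0.65) = 0.65
u → (v → w) = min(1, 1 − 0.68 + 0.65) = min(1, 0.97) = 0.97

0.97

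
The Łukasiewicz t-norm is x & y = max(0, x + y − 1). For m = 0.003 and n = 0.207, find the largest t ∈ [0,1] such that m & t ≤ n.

The residuum of the Łukasiewicz t-norm gives the supremum: min(1, 1 − 0.003 + 0.207).
1 − 0.003 + 0.207 = 1.204, so t = min(1, 1.204) = 1.000.
Check: 0.003 & 1.000 = max(0, 0.003) = 0.003 ≤ 0.207.

1.000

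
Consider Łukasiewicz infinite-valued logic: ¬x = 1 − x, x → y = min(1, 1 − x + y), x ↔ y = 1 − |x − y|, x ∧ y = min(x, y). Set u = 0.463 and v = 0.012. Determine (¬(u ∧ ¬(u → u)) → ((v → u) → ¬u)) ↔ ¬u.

1.000

u → u = min(1, 1 − 0.463 + 0.463) = min(1, 1.000) = 1.000
¬(u → u) = 1 − 1.000 = 0.000
u ∧ ¬(u → u) = min(0.463, 0.000) = 0.000
¬(u ∧ ¬(u → u)) = 1 − 0.000 = 1.000
v → u = min(1, 1 − 0.012 + 0.463) = min(1, 1.451) = 1.000
¬u = 1 − 0.463 = 0.537
(v → u) → ¬u = min(1, 1 − 1.000 + 0.537) = min(1, 0.537) = 0.537
¬(u ∧ ¬(u → u)) → ((v → u) → ¬u) = min(1, 1 − 1.000 + 0.537) = min(1, 0.537) = 0.537
(¬(u ∧ ¬(u → u)) → ((v → u) → ¬u)) ↔ ¬u = 1 − |0.537 − 0.537| = 1 − 0.000 = 1.000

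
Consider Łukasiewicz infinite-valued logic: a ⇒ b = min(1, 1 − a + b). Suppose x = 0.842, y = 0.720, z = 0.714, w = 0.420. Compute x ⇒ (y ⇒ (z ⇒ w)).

1.000

z ⇒ w = min(1, 1 − 0.714 + 0.420) = min(1, 0.706) = 0.706
y ⇒ (z ⇒ w) = min(1, 1 − 0.720 + 0.706) = min(1, 0.986) = 0.986
x ⇒ (y ⇒ (z ⇒ w)) = min(1, 1 − 0.842 + 0.986) = min(1, 1.144) = 1.000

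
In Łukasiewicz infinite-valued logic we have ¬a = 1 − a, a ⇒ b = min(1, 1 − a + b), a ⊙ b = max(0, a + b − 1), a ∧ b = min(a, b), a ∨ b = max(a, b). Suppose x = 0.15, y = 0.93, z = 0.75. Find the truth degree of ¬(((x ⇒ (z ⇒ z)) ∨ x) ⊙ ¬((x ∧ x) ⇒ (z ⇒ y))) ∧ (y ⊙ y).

z ⇒ z = min(1, 1 − 0.75 + 0.75) = min(1, 1.00) = 1.00
x ⇒ (z ⇒ z) = min(1, 1 − 0.15 + 1.00) = min(1, 1.85) = 1.00
(x ⇒ (z ⇒ z)) ∨ x = max(1.00, 0.15) = 1.00
x ∧ x = min(0.15, 0.15) = 0.15
z ⇒ y = min(1, 1 − 0.75 + 0.93) = min(1, 1.18) = 1.00
(x ∧ x) ⇒ (z ⇒ y) = min(1, 1 − 0.15 + 1.00) = min(1, 1.85) = 1.00
¬((x ∧ x) ⇒ (z ⇒ y)) = 1 − 1.00 = 0.00
((x ⇒ (z ⇒ z)) ∨ x) ⊙ ¬((x ∧ x) ⇒ (z ⇒ y)) = max(0, 1.00 + 0.00 − 1) = max(0, 0.00) = 0.00
¬(((x ⇒ (z ⇒ z)) ∨ x) ⊙ ¬((x ∧ x) ⇒ (z ⇒ y))) = 1 − 0.00 = 1.00
y ⊙ y = max(0, 0.93 + 0.93 − 1) = max(0, 0.86) = 0.86
¬(((x ⇒ (z ⇒ z)) ∨ x) ⊙ ¬((x ∧ x) ⇒ (z ⇒ y))) ∧ (y ⊙ y) = min(1.00, 0.86) = 0.86

0.86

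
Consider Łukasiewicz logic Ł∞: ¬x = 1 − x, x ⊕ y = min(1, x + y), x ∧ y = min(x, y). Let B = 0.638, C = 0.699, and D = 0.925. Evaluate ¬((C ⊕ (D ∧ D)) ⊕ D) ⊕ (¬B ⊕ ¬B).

D ∧ D = min(0.925, 0.925) = 0.925
C ⊕ (D ∧ D) = min(1, 0.699 + 0.925) = min(1, 1.624) = 1.000
(C ⊕ (D ∧ D)) ⊕ D = min(1, 1.000 + 0.925) = min(1, 1.925) = 1.000
¬((C ⊕ (D ∧ D)) ⊕ D) = 1 − 1.000 = 0.000
¬B = 1 − 0.638 = 0.362
¬B ⊕ ¬B = min(1, 0.362 + 0.362) = min(1, 0.724) = 0.724
¬((C ⊕ (D ∧ D)) ⊕ D) ⊕ (¬B ⊕ ¬B) = min(1, 0.000 + 0.724) = min(1, 0.724) = 0.724

0.724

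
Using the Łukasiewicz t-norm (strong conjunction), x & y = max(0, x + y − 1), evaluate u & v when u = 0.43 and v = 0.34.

0.00

u & v = max(0, 0.43 + 0.34 − 1) = max(0, -0.23) = 0.00
For comparison, the Gödel (minimum) t-norm min(x, y) would give 0.34.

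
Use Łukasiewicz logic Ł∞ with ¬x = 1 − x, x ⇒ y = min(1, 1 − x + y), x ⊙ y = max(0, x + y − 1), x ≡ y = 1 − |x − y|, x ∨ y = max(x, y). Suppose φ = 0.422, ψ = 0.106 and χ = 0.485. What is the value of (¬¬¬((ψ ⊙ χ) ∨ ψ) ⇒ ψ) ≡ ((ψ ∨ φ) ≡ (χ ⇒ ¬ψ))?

ψ ⊙ χ = max(0, 0.106 + 0.485 − 1) = max(0, -0.409) = 0.000
(ψ ⊙ χ) ∨ ψ = max(0.000, 0.106) = 0.106
¬((ψ ⊙ χ) ∨ ψ) = 1 − 0.106 = 0.894
¬¬((ψ ⊙ χ) ∨ ψ) = 1 − 0.894 = 0.106
¬¬¬((ψ ⊙ χ) ∨ ψ) = 1 − 0.106 = 0.894
¬¬¬((ψ ⊙ χ) ∨ ψ) ⇒ ψ = min(1, 1 − 0.894 + 0.106) = min(1, 0.212) = 0.212
ψ ∨ φ = max(0.106, 0.422) = 0.422
¬ψ = 1 − 0.106 = 0.894
χ ⇒ ¬ψ = min(1, 1 − 0.485 + 0.894) = min(1, 1.409) = 1.000
(ψ ∨ φ) ≡ (χ ⇒ ¬ψ) = 1 − |0.422 − 1.000| = 1 − 0.578 = 0.422
(¬¬¬((ψ ⊙ χ) ∨ ψ) ⇒ ψ) ≡ ((ψ ∨ φ) ≡ (χ ⇒ ¬ψ)) = 1 − |0.212 − 0.422| = 1 − 0.210 = 0.790

0.790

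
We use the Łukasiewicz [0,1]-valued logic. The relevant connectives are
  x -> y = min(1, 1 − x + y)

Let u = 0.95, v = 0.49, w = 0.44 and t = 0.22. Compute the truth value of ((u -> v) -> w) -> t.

u -> v = min(1, 1 − 0.95 + 0.49) = min(1, 0.54) = 0.54
(u -> v) -> w = min(1, 1 − 0.54 + 0.44) = min(1, 0.90) = 0.90
((u -> v) -> w) -> t = min(1, 1 − 0.90 + 0.22) = min(1, 0.32) = 0.32

0.32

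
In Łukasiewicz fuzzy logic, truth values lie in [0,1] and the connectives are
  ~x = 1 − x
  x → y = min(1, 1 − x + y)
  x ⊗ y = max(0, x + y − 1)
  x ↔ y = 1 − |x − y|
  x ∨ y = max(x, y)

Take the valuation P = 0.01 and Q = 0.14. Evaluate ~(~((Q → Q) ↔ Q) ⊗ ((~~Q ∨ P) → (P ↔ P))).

Q → Q = min(1, 1 − 0.14 + 0.14) = min(1, 1.00) = 1.00
(Q → Q) ↔ Q = 1 − |1.00 − 0.14| = 1 − 0.86 = 0.14
~((Q → Q) ↔ Q) = 1 − 0.14 = 0.86
~Q = 1 − 0.14 = 0.86
~~Q = 1 − 0.86 = 0.14
~~Q ∨ P = max(0.14, 0.01) = 0.14
P ↔ P = 1 − |0.01 − 0.01| = 1 − 0.00 = 1.00
(~~Q ∨ P) → (P ↔ P) = min(1, 1 − 0.14 + 1.00) = min(1, 1.86) = 1.00
~((Q → Q) ↔ Q) ⊗ ((~~Q ∨ P) → (P ↔ P)) = max(0, 0.86 + 1.00 − 1) = max(0, 0.86) = 0.86
~(~((Q → Q) ↔ Q) ⊗ ((~~Q ∨ P) → (P ↔ P))) = 1 − 0.86 = 0.14

0.14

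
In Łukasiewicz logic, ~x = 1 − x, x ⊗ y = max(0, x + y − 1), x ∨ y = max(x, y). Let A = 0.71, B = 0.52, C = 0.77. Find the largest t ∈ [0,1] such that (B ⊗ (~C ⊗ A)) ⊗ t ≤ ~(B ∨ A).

1.00

~C = 1 − 0.77 = 0.23
~C ⊗ A = max(0, 0.23 + 0.71 − 1) = max(0, -0.06) = 0.00
B ⊗ (~C ⊗ A) = max(0, 0.52 + 0.00 − 1) = max(0, -0.48) = 0.00
So the left factor is B ⊗ (~C ⊗ A) = 0.00.
B ∨ A = max(0.52, 0.71) = 0.71
~(B ∨ A) = 1 − 0.71 = 0.29
So the right-hand bound is ~(B ∨ A) = 0.29.
The residuum of the Łukasiewicz t-norm gives the supremum: min(1, 1 − 0.00 + 0.29).
1 − 0.00 + 0.29 = 1.29, so t = min(1, 1.29) = 1.00.
Check: 0.00 ⊗ 1.00 = max(0, 0.00) = 0.00 ≤ 0.29.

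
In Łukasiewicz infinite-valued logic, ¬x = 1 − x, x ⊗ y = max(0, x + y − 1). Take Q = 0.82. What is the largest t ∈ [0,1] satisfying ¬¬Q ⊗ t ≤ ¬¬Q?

1.00

¬Q = 1 − 0.82 = 0.18
¬¬Q = 1 − 0.18 = 0.82
So the left factor is ¬¬Q = 0.82.
So the right-hand bound is ¬¬Q = 0.82.
The residuum of the Łukasiewicz t-norm gives the supremum: min(1, 1 − 0.82 + 0.82).
1 − 0.82 + 0.82 = 1.00, so t = min(1, 1.00) = 1.00.
Check: 0.82 ⊗ 1.00 = max(0, 0.82) = 0.82 ≤ 0.82.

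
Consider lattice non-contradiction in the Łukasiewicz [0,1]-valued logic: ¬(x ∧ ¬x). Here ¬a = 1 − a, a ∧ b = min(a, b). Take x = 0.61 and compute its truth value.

¬x = 1 − 0.61 = 0.39
x ∧ ¬x = min(0.61, 0.39) = 0.39
¬(x ∧ ¬x) = 1 − 0.39 = 0.61
(The value 0.61 < 1 shows this instance is not satisfied; not a Ł∞-tautology — its value is 1 − min(a, 1−a).)

0.61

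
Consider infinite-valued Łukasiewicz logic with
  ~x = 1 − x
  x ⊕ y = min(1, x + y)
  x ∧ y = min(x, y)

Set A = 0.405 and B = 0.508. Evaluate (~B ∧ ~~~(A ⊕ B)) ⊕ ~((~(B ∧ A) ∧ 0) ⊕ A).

~B = 1 − 0.508 = 0.492
A ⊕ B = min(1, 0.405 + 0.508) = min(1, 0.913) = 0.913
~(A ⊕ B) = 1 − 0.913 = 0.087
~~(A ⊕ B) = 1 − 0.087 = 0.913
~~~(A ⊕ B) = 1 − 0.913 = 0.087
~B ∧ ~~~(A ⊕ B) = min(0.492, 0.087) = 0.087
B ∧ A = min(0.508, 0.405) = 0.405
~(B ∧ A) = 1 − 0.405 = 0.595
~(B ∧ A) ∧ 0 = min(0.595, 0.000) = 0.000
(~(B ∧ A) ∧ 0) ⊕ A = min(1, 0.000 + 0.405) = min(1, 0.405) = 0.405
~((~(B ∧ A) ∧ 0) ⊕ A) = 1 − 0.405 = 0.595
(~B ∧ ~~~(A ⊕ B)) ⊕ ~((~(B ∧ A) ∧ 0) ⊕ A) = min(1, 0.087 + 0.595) = min(1, 0.682) = 0.682

0.682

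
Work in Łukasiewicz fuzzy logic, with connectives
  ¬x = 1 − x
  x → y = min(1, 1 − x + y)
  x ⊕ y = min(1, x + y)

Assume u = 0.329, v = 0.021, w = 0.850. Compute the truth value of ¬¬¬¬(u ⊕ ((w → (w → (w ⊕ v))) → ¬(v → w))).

w ⊕ v = min(1, 0.850 + 0.021) = min(1, 0.871) = 0.871
w → (w ⊕ v) = min(1, 1 − 0.850 + 0.871) = min(1, 1.021) = 1.000
w → (w → (w ⊕ v)) = min(1, 1 − 0.850 + 1.000) = min(1, 1.150) = 1.000
v → w = min(1, 1 − 0.021 + 0.850) = min(1, 1.829) = 1.000
¬(v → w) = 1 − 1.000 = 0.000
(w → (w → (w ⊕ v))) → ¬(v → w) = min(1, 1 − 1.000 + 0.000) = min(1, 0.000) = 0.000
u ⊕ ((w → (w → (w ⊕ v))) → ¬(v → w)) = min(1, 0.329 + 0.000) = min(1, 0.329) = 0.329
¬(u ⊕ ((w → (w → (w ⊕ v))) → ¬(v → w))) = 1 − 0.329 = 0.671
¬¬(u ⊕ ((w → (w → (w ⊕ v))) → ¬(v → w))) = 1 − 0.671 = 0.329
¬¬¬(u ⊕ ((w → (w → (w ⊕ v))) → ¬(v → w))) = 1 − 0.329 = 0.671
¬¬¬¬(u ⊕ ((w → (w → (w ⊕ v))) → ¬(v → w))) = 1 − 0.671 = 0.329

0.329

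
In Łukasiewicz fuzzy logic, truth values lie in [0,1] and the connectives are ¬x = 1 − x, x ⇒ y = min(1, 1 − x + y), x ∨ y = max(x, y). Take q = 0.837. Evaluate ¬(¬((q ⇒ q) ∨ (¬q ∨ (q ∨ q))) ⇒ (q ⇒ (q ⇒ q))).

q ⇒ q = min(1, 1 − 0.837 + 0.837) = min(1, 1.000) = 1.000
¬q = 1 − 0.837 = 0.163
q ∨ q = max(0.837, 0.837) = 0.837
¬q ∨ (q ∨ q) = max(0.163, 0.837) = 0.837
(q ⇒ q) ∨ (¬q ∨ (q ∨ q)) = max(1.000, 0.837) = 1.000
¬((q ⇒ q) ∨ (¬q ∨ (q ∨ q))) = 1 − 1.000 = 0.000
q ⇒ (q ⇒ q) = min(1, 1 − 0.837 + 1.000) = min(1, 1.163) = 1.000
¬((q ⇒ q) ∨ (¬q ∨ (q ∨ q))) ⇒ (q ⇒ (q ⇒ q)) = min(1, 1 − 0.000 + 1.000) = min(1, 2.000) = 1.000
¬(¬((q ⇒ q) ∨ (¬q ∨ (q ∨ q))) ⇒ (q ⇒ (q ⇒ q))) = 1 − 1.000 = 0.000

0.000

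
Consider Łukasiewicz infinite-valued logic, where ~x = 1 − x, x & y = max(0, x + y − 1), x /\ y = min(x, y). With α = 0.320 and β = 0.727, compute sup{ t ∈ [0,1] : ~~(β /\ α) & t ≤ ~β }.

0.953

β /\ α = min(0.727, 0.320) = 0.320
~(β /\ α) = 1 − 0.320 = 0.680
~~(β /\ α) = 1 − 0.680 = 0.320
So the left factor is ~~(β /\ α) = 0.320.
~β = 1 − 0.727 = 0.273
So the right-hand bound is ~β = 0.273.
The residuum of the Łukasiewicz t-norm gives the supremum: min(1, 1 − 0.320 + 0.273).
1 − 0.320 + 0.273 = 0.953, so t = min(1, 0.953) = 0.953.
Check: 0.320 & 0.953 = max(0, 0.273) = 0.273 ≤ 0.273.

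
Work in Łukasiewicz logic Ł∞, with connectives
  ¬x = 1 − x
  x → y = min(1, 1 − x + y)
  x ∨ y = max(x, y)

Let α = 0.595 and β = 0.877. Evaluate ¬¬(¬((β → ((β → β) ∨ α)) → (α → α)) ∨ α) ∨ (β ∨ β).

0.877

β → β = min(1, 1 − 0.877 + 0.877) = min(1, 1.000) = 1.000
(β → β) ∨ α = max(1.000, 0.595) = 1.000
β → ((β → β) ∨ α) = min(1, 1 − 0.877 + 1.000) = min(1, 1.123) = 1.000
α → α = min(1, 1 − 0.595 + 0.595) = min(1, 1.000) = 1.000
(β → ((β → β) ∨ α)) → (α → α) = min(1, 1 − 1.000 + 1.000) = min(1, 1.000) = 1.000
¬((β → ((β → β) ∨ α)) → (α → α)) = 1 − 1.000 = 0.000
¬((β → ((β → β) ∨ α)) → (α → α)) ∨ α = max(0.000, 0.595) = 0.595
¬(¬((β → ((β → β) ∨ α)) → (α → α)) ∨ α) = 1 − 0.595 = 0.405
¬¬(¬((β → ((β → β) ∨ α)) → (α → α)) ∨ α) = 1 − 0.405 = 0.595
β ∨ β = max(0.877, 0.877) = 0.877
¬¬(¬((β → ((β → β) ∨ α)) → (α → α)) ∨ α) ∨ (β ∨ β) = max(0.595, 0.877) = 0.877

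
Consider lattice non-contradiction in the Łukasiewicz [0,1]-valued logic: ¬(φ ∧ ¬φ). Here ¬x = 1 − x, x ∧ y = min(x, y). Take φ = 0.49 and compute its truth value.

¬φ = 1 − 0.49 = 0.51
φ ∧ ¬φ = min(0.49, 0.51) = 0.49
¬(φ ∧ ¬φ) = 1 − 0.49 = 0.51
(The value 0.51 < 1 shows this instance is not satisfied; not a Ł∞-tautology — its value is 1 − min(a, 1−a).)

0.51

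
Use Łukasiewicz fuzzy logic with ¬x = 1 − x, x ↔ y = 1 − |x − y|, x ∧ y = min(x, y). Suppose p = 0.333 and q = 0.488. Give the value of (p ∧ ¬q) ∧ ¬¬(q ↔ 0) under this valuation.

0.333

¬q = 1 − 0.488 = 0.512
p ∧ ¬q = min(0.333, 0.512) = 0.333
q ↔ 0 = 1 − |0.488 − 0.000| = 1 − 0.488 = 0.512
¬(q ↔ 0) = 1 − 0.512 = 0.488
¬¬(q ↔ 0) = 1 − 0.488 = 0.512
(p ∧ ¬q) ∧ ¬¬(q ↔ 0) = min(0.333, 0.512) = 0.333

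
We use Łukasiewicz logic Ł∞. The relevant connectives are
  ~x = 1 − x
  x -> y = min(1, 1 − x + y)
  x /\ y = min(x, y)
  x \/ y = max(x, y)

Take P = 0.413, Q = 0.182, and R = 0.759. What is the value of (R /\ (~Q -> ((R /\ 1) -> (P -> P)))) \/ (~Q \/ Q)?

0.818

~Q = 1 − 0.182 = 0.818
R /\ 1 = min(0.759, 1.000) = 0.759
P -> P = min(1, 1 − 0.413 + 0.413) = min(1, 1.000) = 1.000
(R /\ 1) -> (P -> P) = min(1, 1 − 0.759 + 1.000) = min(1, 1.241) = 1.000
~Q -> ((R /\ 1) -> (P -> P)) = min(1, 1 − 0.818 + 1.000) = min(1, 1.182) = 1.000
R /\ (~Q -> ((R /\ 1) -> (P -> P))) = min(0.759, 1.000) = 0.759
~Q \/ Q = max(0.818, 0.182) = 0.818
(R /\ (~Q -> ((R /\ 1) -> (P -> P)))) \/ (~Q \/ Q) = max(0.759, 0.818) = 0.818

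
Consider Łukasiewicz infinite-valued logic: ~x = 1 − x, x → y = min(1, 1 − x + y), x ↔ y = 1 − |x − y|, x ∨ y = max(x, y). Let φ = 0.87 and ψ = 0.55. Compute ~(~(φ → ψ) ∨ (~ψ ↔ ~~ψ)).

0.10

φ → ψ = min(1, 1 − 0.87 + 0.55) = min(1, 0.68) = 0.68
~(φ → ψ) = 1 − 0.68 = 0.32
~ψ = 1 − 0.55 = 0.45
~~ψ = 1 − 0.45 = 0.55
~ψ ↔ ~~ψ = 1 − |0.45 − 0.55| = 1 − 0.10 = 0.90
~(φ → ψ) ∨ (~ψ ↔ ~~ψ) = max(0.32, 0.90) = 0.90
~(~(φ → ψ) ∨ (~ψ ↔ ~~ψ)) = 1 − 0.90 = 0.10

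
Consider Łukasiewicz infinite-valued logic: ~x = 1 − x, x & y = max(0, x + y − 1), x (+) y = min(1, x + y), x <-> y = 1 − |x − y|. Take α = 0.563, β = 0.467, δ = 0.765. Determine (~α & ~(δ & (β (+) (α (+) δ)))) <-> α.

0.437

~α = 1 − 0.563 = 0.437
α (+) δ = min(1, 0.563 + 0.765) = min(1, 1.328) = 1.000
β (+) (α (+) δ) = min(1, 0.467 + 1.000) = min(1, 1.467) = 1.000
δ & (β (+) (α (+) δ)) = max(0, 0.765 + 1.000 − 1) = max(0, 0.765) = 0.765
~(δ & (β (+) (α (+) δ))) = 1 − 0.765 = 0.235
~α & ~(δ & (β (+) (α (+) δ))) = max(0, 0.437 + 0.235 − 1) = max(0, -0.328) = 0.000
(~α & ~(δ & (β (+) (α (+) δ)))) <-> α = 1 − |0.000 − 0.563| = 1 − 0.563 = 0.437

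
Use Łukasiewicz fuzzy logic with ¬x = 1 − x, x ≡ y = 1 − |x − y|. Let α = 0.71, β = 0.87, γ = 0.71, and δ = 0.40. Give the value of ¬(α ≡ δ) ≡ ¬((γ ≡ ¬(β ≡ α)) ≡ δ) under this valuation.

α ≡ δ = 1 − |0.71 − 0.40| = 1 − 0.31 = 0.69
¬(α ≡ δ) = 1 − 0.69 = 0.31
β ≡ α = 1 − |0.87 − 0.71| = 1 − 0.16 = 0.84
¬(β ≡ α) = 1 − 0.84 = 0.16
γ ≡ ¬(β ≡ α) = 1 − |0.71 − 0.16| = 1 − 0.55 = 0.45
(γ ≡ ¬(β ≡ α)) ≡ δ = 1 − |0.45 − 0.40| = 1 − 0.05 = 0.95
¬((γ ≡ ¬(β ≡ α)) ≡ δ) = 1 − 0.95 = 0.05
¬(α ≡ δ) ≡ ¬((γ ≡ ¬(β ≡ α)) ≡ δ) = 1 − |0.31 − 0.05| = 1 − 0.26 = 0.74

0.74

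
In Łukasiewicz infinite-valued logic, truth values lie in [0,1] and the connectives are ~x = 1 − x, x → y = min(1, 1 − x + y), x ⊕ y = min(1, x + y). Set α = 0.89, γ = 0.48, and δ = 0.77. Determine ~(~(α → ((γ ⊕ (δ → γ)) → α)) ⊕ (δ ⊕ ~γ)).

0.00

δ → γ = min(1, 1 − 0.77 + 0.48) = min(1, 0.71) = 0.71
γ ⊕ (δ → γ) = min(1, 0.48 + 0.71) = min(1, 1.19) = 1.00
(γ ⊕ (δ → γ)) → α = min(1, 1 − 1.00 + 0.89) = min(1, 0.89) = 0.89
α → ((γ ⊕ (δ → γ)) → α) = min(1, 1 − 0.89 + 0.89) = min(1, 1.00) = 1.00
~(α → ((γ ⊕ (δ → γ)) → α)) = 1 − 1.00 = 0.00
~γ = 1 − 0.48 = 0.52
δ ⊕ ~γ = min(1, 0.77 + 0.52) = min(1, 1.29) = 1.00
~(α → ((γ ⊕ (δ → γ)) → α)) ⊕ (δ ⊕ ~γ) = min(1, 0.00 + 1.00) = min(1, 1.00) = 1.00
~(~(α → ((γ ⊕ (δ → γ)) → α)) ⊕ (δ ⊕ ~γ)) = 1 − 1.00 = 0.00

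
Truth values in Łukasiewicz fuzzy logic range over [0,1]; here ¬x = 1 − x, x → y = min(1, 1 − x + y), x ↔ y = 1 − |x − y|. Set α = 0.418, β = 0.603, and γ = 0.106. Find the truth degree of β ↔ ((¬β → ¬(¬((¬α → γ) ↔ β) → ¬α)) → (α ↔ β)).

¬β = 1 − 0.603 = 0.397
¬α = 1 − 0.418 = 0.582
¬α → γ = min(1, 1 − 0.582 + 0.106) = min(1, 0.524) = 0.524
(¬α → γ) ↔ β = 1 − |0.524 − 0.603| = 1 − 0.079 = 0.921
¬((¬α → γ) ↔ β) = 1 − 0.921 = 0.079
¬((¬α → γ) ↔ β) → ¬α = min(1, 1 − 0.079 + 0.582) = min(1, 1.503) = 1.000
¬(¬((¬α → γ) ↔ β) → ¬α) = 1 − 1.000 = 0.000
¬β → ¬(¬((¬α → γ) ↔ β) → ¬α) = min(1, 1 − 0.397 + 0.000) = min(1, 0.603) = 0.603
α ↔ β = 1 − |0.418 − 0.603| = 1 − 0.185 = 0.815
(¬β → ¬(¬((¬α → γ) ↔ β) → ¬α)) → (α ↔ β) = min(1, 1 − 0.603 + 0.815) = min(1, 1.212) = 1.000
β ↔ ((¬β → ¬(¬((¬α → γ) ↔ β) → ¬α)) → (α ↔ β)) = 1 − |0.603 − 1.000| = 1 − 0.397 = 0.603

0.603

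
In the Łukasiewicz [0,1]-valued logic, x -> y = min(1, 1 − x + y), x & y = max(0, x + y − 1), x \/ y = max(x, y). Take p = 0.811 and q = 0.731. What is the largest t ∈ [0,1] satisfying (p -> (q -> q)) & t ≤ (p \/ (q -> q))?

q -> q = min(1, 1 − 0.731 + 0.731) = min(1, 1.000) = 1.000
p -> (q -> q) = min(1, 1 − 0.811 + 1.000) = min(1, 1.189) = 1.000
So the left factor is p -> (q -> q) = 1.000.
p \/ (q -> q) = max(0.811, 1.000) = 1.000
So the right-hand bound is p \/ (q -> q) = 1.000.
The residuum of the Łukasiewicz t-norm gives the supremum: min(1, 1 − 1.000 + 1.000).
1 − 1.000 + 1.000 = 1.000, so t = min(1, 1.000) = 1.000.
Check: 1.000 & 1.000 = max(0, 1.000) = 1.000 ≤ 1.000.

1.000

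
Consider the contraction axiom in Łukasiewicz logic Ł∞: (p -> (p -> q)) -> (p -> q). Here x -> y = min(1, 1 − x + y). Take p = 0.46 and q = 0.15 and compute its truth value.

0.69

p -> q = min(1, 1 − 0.46 + 0.15) = min(1, 0.69) = 0.69
p -> (p -> q) = min(1, 1 − 0.46 + 0.69) = min(1, 1.23) = 1.00
(p -> (p -> q)) -> (p -> q) = min(1, 1 − 1.00 + 0.69) = min(1, 0.69) = 0.69
(The value 0.69 < 1 shows this instance is not satisfied; fails in Ł∞ (the t-norm is not idempotent).)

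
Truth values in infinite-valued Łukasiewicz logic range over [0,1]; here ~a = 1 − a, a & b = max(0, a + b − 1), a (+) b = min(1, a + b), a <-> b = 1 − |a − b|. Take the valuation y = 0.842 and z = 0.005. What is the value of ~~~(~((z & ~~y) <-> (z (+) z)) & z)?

~y = 1 − 0.842 = 0.158
~~y = 1 − 0.158 = 0.842
z & ~~y = max(0, 0.005 + 0.842 − 1) = max(0, -0.153) = 0.000
z (+) z = min(1, 0.005 + 0.005) = min(1, 0.010) = 0.010
(z & ~~y) <-> (z (+) z) = 1 − |0.000 − 0.010| = 1 − 0.010 = 0.990
~((z & ~~y) <-> (z (+) z)) = 1 − 0.990 = 0.010
~((z & ~~y) <-> (z (+) z)) & z = max(0, 0.010 + 0.005 − 1) = max(0, -0.985) = 0.000
~(~((z & ~~y) <-> (z (+) z)) & z) = 1 − 0.000 = 1.000
~~(~((z & ~~y) <-> (z (+) z)) & z) = 1 − 1.000 = 0.000
~~~(~((z & ~~y) <-> (z (+) z)) & z) = 1 − 0.000 = 1.000

1.000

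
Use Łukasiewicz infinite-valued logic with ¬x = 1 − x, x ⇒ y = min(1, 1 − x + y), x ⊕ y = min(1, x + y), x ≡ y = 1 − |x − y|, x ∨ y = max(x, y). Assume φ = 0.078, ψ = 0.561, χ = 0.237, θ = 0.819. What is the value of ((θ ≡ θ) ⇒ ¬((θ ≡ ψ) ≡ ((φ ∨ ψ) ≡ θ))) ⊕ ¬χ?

θ ≡ θ = 1 − |0.819 − 0.819| = 1 − 0.000 = 1.000
θ ≡ ψ = 1 − |0.819 − 0.561| = 1 − 0.258 = 0.742
φ ∨ ψ = max(0.078, 0.561) = 0.561
(φ ∨ ψ) ≡ θ = 1 − |0.561 − 0.819| = 1 − 0.258 = 0.742
(θ ≡ ψ) ≡ ((φ ∨ ψ) ≡ θ) = 1 − |0.742 − 0.742| = 1 − 0.000 = 1.000
¬((θ ≡ ψ) ≡ ((φ ∨ ψ) ≡ θ)) = 1 − 1.000 = 0.000
(θ ≡ θ) ⇒ ¬((θ ≡ ψ) ≡ ((φ ∨ ψ) ≡ θ)) = min(1, 1 − 1.000 + 0.000) = min(1, 0.000) = 0.000
¬χ = 1 − 0.237 = 0.763
((θ ≡ θ) ⇒ ¬((θ ≡ ψ) ≡ ((φ ∨ ψ) ≡ θ))) ⊕ ¬χ = min(1, 0.000 + 0.763) = min(1, 0.763) = 0.763

0.763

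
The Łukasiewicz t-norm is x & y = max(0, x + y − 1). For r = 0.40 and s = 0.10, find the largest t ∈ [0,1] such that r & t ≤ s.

0.70

The residuum of the Łukasiewicz t-norm gives the supremum: min(1, 1 − 0.40 + 0.10).
1 − 0.40 + 0.10 = 0.70, so t = min(1, 0.70) = 0.70.
Check: 0.40 & 0.70 = max(0, 0.10) = 0.10 ≤ 0.10.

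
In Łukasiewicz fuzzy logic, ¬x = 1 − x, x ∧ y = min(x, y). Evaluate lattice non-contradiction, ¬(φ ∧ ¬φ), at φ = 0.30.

¬φ = 1 − 0.30 = 0.70
φ ∧ ¬φ = min(0.30, 0.70) = 0.30
¬(φ ∧ ¬φ) = 1 − 0.30 = 0.70
(The value 0.70 < 1 shows this instance is not satisfied; not a Ł∞-tautology — its value is 1 − min(a, 1−a).)

0.70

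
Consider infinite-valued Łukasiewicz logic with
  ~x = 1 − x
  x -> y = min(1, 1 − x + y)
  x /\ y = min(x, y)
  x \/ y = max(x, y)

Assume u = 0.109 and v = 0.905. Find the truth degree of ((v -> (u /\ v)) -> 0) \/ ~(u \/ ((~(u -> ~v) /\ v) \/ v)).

u /\ v = min(0.109, 0.905) = 0.109
v -> (u /\ v) = min(1, 1 − 0.905 + 0.109) = min(1, 0.204) = 0.204
(v -> (u /\ v)) -> 0 = min(1, 1 − 0.204 + 0.000) = min(1, 0.796) = 0.796
~v = 1 − 0.905 = 0.095
u -> ~v = min(1, 1 − 0.109 + 0.095) = min(1, 0.986) = 0.986
~(u -> ~v) = 1 − 0.986 = 0.014
~(u -> ~v) /\ v = min(0.014, 0.905) = 0.014
(~(u -> ~v) /\ v) \/ v = max(0.014, 0.905) = 0.905
u \/ ((~(u -> ~v) /\ v) \/ v) = max(0.109, 0.905) = 0.905
~(u \/ ((~(u -> ~v) /\ v) \/ v)) = 1 − 0.905 = 0.095
((v -> (u /\ v)) -> 0) \/ ~(u \/ ((~(u -> ~v) /\ v) \/ v)) = max(0.796, 0.095) = 0.796

0.796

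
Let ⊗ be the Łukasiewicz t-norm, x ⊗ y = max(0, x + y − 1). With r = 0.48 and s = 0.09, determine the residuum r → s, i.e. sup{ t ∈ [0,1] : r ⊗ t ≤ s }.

0.61

The residuum of the Łukasiewicz t-norm gives the supremum: min(1, 1 − 0.48 + 0.09).
1 − 0.48 + 0.09 = 0.61, so t = min(1, 0.61) = 0.61.
Check: 0.48 ⊗ 0.61 = max(0, 0.09) = 0.09 ≤ 0.09.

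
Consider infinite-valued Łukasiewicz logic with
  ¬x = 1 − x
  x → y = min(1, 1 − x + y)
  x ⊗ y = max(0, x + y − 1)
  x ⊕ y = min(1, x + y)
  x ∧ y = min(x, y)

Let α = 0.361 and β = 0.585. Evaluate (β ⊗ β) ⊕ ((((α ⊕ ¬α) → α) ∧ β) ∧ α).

β ⊗ β = max(0, 0.585 + 0.585 − 1) = max(0, 0.170) = 0.170
¬α = 1 − 0.361 = 0.639
α ⊕ ¬α = min(1, 0.361 + 0.639) = min(1, 1.000) = 1.000
(α ⊕ ¬α) → α = min(1, 1 − 1.000 + 0.361) = min(1, 0.361) = 0.361
((α ⊕ ¬α) → α) ∧ β = min(0.361, 0.585) = 0.361
(((α ⊕ ¬α) → α) ∧ β) ∧ α = min(0.361, 0.361) = 0.361
(β ⊗ β) ⊕ ((((α ⊕ ¬α) → α) ∧ β) ∧ α) = min(1, 0.170 + 0.361) = min(1, 0.531) = 0.531

0.531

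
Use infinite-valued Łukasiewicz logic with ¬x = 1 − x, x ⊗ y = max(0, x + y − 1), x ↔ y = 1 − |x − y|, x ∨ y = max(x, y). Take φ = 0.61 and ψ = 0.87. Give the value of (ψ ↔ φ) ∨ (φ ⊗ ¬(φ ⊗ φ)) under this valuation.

ψ ↔ φ = 1 − |0.87 − 0.61| = 1 − 0.26 = 0.74
φ ⊗ φ = max(0, 0.61 + 0.61 − 1) = max(0, 0.22) = 0.22
¬(φ ⊗ φ) = 1 − 0.22 = 0.78
φ ⊗ ¬(φ ⊗ φ) = max(0, 0.61 + 0.78 − 1) = max(0, 0.39) = 0.39
(ψ ↔ φ) ∨ (φ ⊗ ¬(φ ⊗ φ)) = max(0.74, 0.39) = 0.74

0.74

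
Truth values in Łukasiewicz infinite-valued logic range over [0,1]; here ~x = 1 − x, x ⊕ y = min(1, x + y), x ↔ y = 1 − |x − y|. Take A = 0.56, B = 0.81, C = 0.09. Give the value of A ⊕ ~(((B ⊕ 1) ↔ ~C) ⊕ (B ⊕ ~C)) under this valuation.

0.56

B ⊕ 1 = min(1, 0.81 + 1.00) = min(1, 1.81) = 1.00
~C = 1 − 0.09 = 0.91
(B ⊕ 1) ↔ ~C = 1 − |1.00 − 0.91| = 1 − 0.09 = 0.91
B ⊕ ~C = min(1, 0.81 + 0.91) = min(1, 1.72) = 1.00
((B ⊕ 1) ↔ ~C) ⊕ (B ⊕ ~C) = min(1, 0.91 + 1.00) = min(1, 1.91) = 1.00
~(((B ⊕ 1) ↔ ~C) ⊕ (B ⊕ ~C)) = 1 − 1.00 = 0.00
A ⊕ ~(((B ⊕ 1) ↔ ~C) ⊕ (B ⊕ ~C)) = min(1, 0.56 + 0.00) = min(1, 0.56) = 0.56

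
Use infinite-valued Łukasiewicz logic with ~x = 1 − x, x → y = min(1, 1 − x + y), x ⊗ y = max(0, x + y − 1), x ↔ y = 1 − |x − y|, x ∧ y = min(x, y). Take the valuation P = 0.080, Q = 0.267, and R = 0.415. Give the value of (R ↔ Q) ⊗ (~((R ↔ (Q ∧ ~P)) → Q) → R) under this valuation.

0.682

R ↔ Q = 1 − |0.415 − 0.267| = 1 − 0.148 = 0.852
~P = 1 − 0.080 = 0.920
Q ∧ ~P = min(0.267, 0.920) = 0.267
R ↔ (Q ∧ ~P) = 1 − |0.415 − 0.267| = 1 − 0.148 = 0.852
(R ↔ (Q ∧ ~P)) → Q = min(1, 1 − 0.852 + 0.267) = min(1, 0.415) = 0.415
~((R ↔ (Q ∧ ~P)) → Q) = 1 − 0.415 = 0.585
~((R ↔ (Q ∧ ~P)) → Q) → R = min(1, 1 − 0.585 + 0.415) = min(1, 0.830) = 0.830
(R ↔ Q) ⊗ (~((R ↔ (Q ∧ ~P)) → Q) → R) = max(0, 0.852 + 0.830 − 1) = max(0, 0.682) = 0.682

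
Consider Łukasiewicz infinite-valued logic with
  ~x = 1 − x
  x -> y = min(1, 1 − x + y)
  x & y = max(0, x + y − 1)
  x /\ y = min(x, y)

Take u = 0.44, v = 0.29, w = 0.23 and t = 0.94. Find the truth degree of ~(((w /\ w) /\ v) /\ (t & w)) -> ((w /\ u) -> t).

w /\ w = min(0.23, 0.23) = 0.23
(w /\ w) /\ v = min(0.23, 0.29) = 0.23
t & w = max(0, 0.94 + 0.23 − 1) = max(0, 0.17) = 0.17
((w /\ w) /\ v) /\ (t & w) = min(0.23, 0.17) = 0.17
~(((w /\ w) /\ v) /\ (t & w)) = 1 − 0.17 = 0.83
w /\ u = min(0.23, 0.44) = 0.23
(w /\ u) -> t = min(1, 1 − 0.23 + 0.94) = min(1, 1.71) = 1.00
~(((w /\ w) /\ v) /\ (t & w)) -> ((w /\ u) -> t) = min(1, 1 − 0.83 + 1.00) = min(1, 1.17) = 1.00

1.00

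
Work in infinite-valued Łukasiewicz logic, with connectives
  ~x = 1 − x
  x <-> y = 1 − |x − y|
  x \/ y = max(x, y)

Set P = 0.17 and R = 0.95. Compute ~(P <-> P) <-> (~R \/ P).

P <-> P = 1 − |0.17 − 0.17| = 1 − 0.00 = 1.00
~(P <-> P) = 1 − 1.00 = 0.00
~R = 1 − 0.95 = 0.05
~R \/ P = max(0.05, 0.17) = 0.17
~(P <-> P) <-> (~R \/ P) = 1 − |0.00 − 0.17| = 1 − 0.17 = 0.83

0.83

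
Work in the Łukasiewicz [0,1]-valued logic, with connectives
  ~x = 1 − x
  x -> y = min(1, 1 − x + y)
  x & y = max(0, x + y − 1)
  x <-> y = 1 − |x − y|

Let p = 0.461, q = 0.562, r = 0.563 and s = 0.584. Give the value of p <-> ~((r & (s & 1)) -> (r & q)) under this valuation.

0.561

s & 1 = max(0, 0.584 + 1.000 − 1) = max(0, 0.584) = 0.584
r & (s & 1) = max(0, 0.563 + 0.584 − 1) = max(0, 0.147) = 0.147
r & q = max(0, 0.563 + 0.562 − 1) = max(0, 0.125) = 0.125
(r & (s & 1)) -> (r & q) = min(1, 1 − 0.147 + 0.125) = min(1, 0.978) = 0.978
~((r & (s & 1)) -> (r & q)) = 1 − 0.978 = 0.022
p <-> ~((r & (s & 1)) -> (r & q)) = 1 − |0.461 − 0.022| = 1 − 0.439 = 0.561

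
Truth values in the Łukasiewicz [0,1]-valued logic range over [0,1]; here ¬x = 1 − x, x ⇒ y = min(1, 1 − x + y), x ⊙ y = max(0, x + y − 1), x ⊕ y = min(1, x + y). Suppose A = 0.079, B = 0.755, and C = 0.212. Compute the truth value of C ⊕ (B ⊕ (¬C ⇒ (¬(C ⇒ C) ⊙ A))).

¬C = 1 − 0.212 = 0.788
C ⇒ C = min(1, 1 − 0.212 + 0.212) = min(1, 1.000) = 1.000
¬(C ⇒ C) = 1 − 1.000 = 0.000
¬(C ⇒ C) ⊙ A = max(0, 0.000 + 0.079 − 1) = max(0, -0.921) = 0.000
¬C ⇒ (¬(C ⇒ C) ⊙ A) = min(1, 1 − 0.788 + 0.000) = min(1, 0.212) = 0.212
B ⊕ (¬C ⇒ (¬(C ⇒ C) ⊙ A)) = min(1, 0.755 + 0.212) = min(1, 0.967) = 0.967
C ⊕ (B ⊕ (¬C ⇒ (¬(C ⇒ C) ⊙ A))) = min(1, 0.212 + 0.967) = min(1, 1.179) = 1.000

1.000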